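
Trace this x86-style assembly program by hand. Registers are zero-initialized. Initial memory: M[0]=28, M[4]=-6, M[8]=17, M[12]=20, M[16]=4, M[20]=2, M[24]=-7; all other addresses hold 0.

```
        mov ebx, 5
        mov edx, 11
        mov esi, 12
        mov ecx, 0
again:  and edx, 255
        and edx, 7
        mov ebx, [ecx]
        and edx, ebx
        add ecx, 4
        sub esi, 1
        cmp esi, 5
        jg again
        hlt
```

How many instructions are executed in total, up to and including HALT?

61

ebx=5
edx=11
esi=12
ecx=0
edx=11&255=11
edx=11&7=3
ebx=M[0]=28
edx=3&28=0
ecx=0+4=4
esi=12-1=11
cmp esi, 5  (cmp 11,5)
jg again: taken
edx=0&255=0
edx=0&7=0
ebx=M[4]=-6
edx=0&(-6)=0
ecx=4+4=8
esi=11-1=10
cmp esi, 5  (cmp 10,5)
jg again: taken
edx=0&255=0
edx=0&7=0
ebx=M[8]=17
edx=0&17=0
ecx=8+4=12
esi=10-1=9
cmp esi, 5  (cmp 9,5)
jg again: taken
edx=0&255=0
edx=0&7=0
ebx=M[12]=20
edx=0&20=0
ecx=12+4=16
esi=9-1=8
cmp esi, 5  (cmp 8,5)
jg again: taken
edx=0&255=0
edx=0&7=0
ebx=M[16]=4
edx=0&4=0
ecx=16+4=20
esi=8-1=7
cmp esi, 5  (cmp 7,5)
jg again: taken
edx=0&255=0
edx=0&7=0
ebx=M[20]=2
edx=0&2=0
ecx=20+4=24
esi=7-1=6
cmp esi, 5  (cmp 6,5)
jg again: taken
edx=0&255=0
edx=0&7=0
ebx=M[24]=-7
edx=0&(-7)=0
ecx=24+4=28
esi=6-1=5
cmp esi, 5  (cmp 5,5)
jg again: not taken
halt.
Total executed instructions: 61.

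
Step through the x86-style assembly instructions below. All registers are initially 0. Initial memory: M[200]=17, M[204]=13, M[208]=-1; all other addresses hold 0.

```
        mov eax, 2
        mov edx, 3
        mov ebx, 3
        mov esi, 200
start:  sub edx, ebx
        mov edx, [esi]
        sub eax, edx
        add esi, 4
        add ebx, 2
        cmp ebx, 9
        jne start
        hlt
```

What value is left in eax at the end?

after mov eax, 2: eax=2
after mov edx, 3: edx=3
after mov ebx, 3: ebx=3
after mov esi, 200: esi=200
after sub edx, ebx: edx=3-3=0
after mov edx, [esi]: edx=M[200]=17
after sub eax, edx: eax=2-17=-15
after add esi, 4: esi=200+4=204
after add ebx, 2: ebx=3+2=5
cmp ebx, 9  (cmp 5,9)
jne start: taken
after sub edx, ebx: edx=17-5=12
after mov edx, [esi]: edx=M[204]=13
after sub eax, edx: eax=(-15)-13=-28
after add esi, 4: esi=204+4=208
after add ebx, 2: ebx=5+2=7
cmp ebx, 9  (cmp 7,9)
jne start: taken
after sub edx, ebx: edx=13-7=6
after mov edx, [esi]: edx=M[208]=-1
after sub eax, edx: eax=(-28)-(-1)=-27
after add esi, 4: esi=208+4=212
after add ebx, 2: ebx=7+2=9
cmp ebx, 9  (cmp 9,9)
jne start: not taken
halt.

-27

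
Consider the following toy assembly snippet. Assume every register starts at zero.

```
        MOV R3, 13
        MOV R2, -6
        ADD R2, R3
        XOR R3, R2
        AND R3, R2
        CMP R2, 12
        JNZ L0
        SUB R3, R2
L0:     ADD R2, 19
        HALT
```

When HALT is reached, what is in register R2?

26

MOV R3, 13 → R3=13
MOV R2, -6 → R2=-6
ADD R2, R3 → R2=(-6)+13=7
XOR R3, R2 → R3=13^7=10
AND R3, R2 → R3=10&7=2
CMP R2, 12  (cmp 7,12)
JNZ L0: taken
ADD R2, 19 → R2=7+19=26
halt.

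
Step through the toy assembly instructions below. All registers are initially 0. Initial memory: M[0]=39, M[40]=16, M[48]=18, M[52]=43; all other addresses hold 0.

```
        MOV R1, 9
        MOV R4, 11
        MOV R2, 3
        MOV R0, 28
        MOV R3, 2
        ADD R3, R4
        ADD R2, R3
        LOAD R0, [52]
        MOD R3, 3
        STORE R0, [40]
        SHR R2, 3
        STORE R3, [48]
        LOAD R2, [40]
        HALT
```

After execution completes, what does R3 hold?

MOV R1, 9 → R1=9
MOV R4, 11 → R4=11
MOV R2, 3 → R2=3
MOV R0, 28 → R0=28
MOV R3, 2 → R3=2
ADD R3, R4 → R3=2+11=13
ADD R2, R3 → R2=3+13=16
LOAD R0, [52] → R0=M[52]=43
MOD R3, 3 → R3=13%3=1
STORE R0, [40] → M[40]=43
SHR R2, 3 → R2=16>>3=2
STORE R3, [48] → M[48]=1
LOAD R2, [40] → R2=M[40]=43
halt.

1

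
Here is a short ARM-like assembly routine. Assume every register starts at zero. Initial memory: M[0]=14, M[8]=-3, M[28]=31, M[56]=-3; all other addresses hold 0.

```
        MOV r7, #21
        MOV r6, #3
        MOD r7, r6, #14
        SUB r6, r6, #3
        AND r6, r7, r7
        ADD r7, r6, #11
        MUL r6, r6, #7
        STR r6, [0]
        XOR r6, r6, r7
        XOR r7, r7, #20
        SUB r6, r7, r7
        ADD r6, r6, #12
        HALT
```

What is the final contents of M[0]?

r7=21
r6=3
r7=3%14=3
r6=3-3=0
r6=3&3=3
r7=3+11=14
r6=3*7=21
STR r6, [0] → M[0]=21
r6=21^14=27
r7=14^20=26
r6=26-26=0
r6=0+12=12
halt.

21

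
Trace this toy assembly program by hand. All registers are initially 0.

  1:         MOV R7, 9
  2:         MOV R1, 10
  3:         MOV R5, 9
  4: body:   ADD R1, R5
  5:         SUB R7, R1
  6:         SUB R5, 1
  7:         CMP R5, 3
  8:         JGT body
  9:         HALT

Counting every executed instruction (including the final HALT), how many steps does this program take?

after MOV R7, 9: R7=9
after MOV R1, 10: R1=10
after MOV R5, 9: R5=9
after ADD R1, R5: R1=10+9=19
after SUB R7, R1: R7=9-19=-10
after SUB R5, 1: R5=9-1=8
CMP R5, 3  (cmp 8,3)
JGT body: taken
after ADD R1, R5: R1=19+8=27
after SUB R7, R1: R7=(-10)-27=-37
after SUB R5, 1: R5=8-1=7
CMP R5, 3  (cmp 7,3)
JGT body: taken
after ADD R1, R5: R1=27+7=34
after SUB R7, R1: R7=(-37)-34=-71
after SUB R5, 1: R5=7-1=6
CMP R5, 3  (cmp 6,3)
JGT body: taken
after ADD R1, R5: R1=34+6=40
after SUB R7, R1: R7=(-71)-40=-111
after SUB R5, 1: R5=6-1=5
CMP R5, 3  (cmp 5,3)
JGT body: taken
after ADD R1, R5: R1=40+5=45
after SUB R7, R1: R7=(-111)-45=-156
after SUB R5, 1: R5=5-1=4
CMP R5, 3  (cmp 4,3)
JGT body: taken
after ADD R1, R5: R1=45+4=49
after SUB R7, R1: R7=(-156)-49=-205
after SUB R5, 1: R5=4-1=3
CMP R5, 3  (cmp 3,3)
JGT body: not taken
halt.
Total executed instructions: 34.

34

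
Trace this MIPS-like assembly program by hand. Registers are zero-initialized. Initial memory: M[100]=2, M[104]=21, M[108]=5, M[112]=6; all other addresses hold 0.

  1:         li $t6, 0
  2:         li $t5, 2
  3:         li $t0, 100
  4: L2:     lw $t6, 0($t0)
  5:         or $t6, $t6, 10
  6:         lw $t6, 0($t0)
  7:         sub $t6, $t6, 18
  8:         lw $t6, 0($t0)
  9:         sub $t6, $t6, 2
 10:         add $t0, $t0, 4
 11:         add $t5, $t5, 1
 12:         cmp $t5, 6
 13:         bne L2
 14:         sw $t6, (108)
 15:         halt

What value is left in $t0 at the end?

116

$t6=0
$t5=2
$t0=100
$t6=M[100]=2
$t6=2|10=10
$t6=M[100]=2
$t6=2-18=-16
$t6=M[100]=2
$t6=2-2=0
$t0=100+4=104
$t5=2+1=3
cmp $t5, 6  (cmp 3,6)
bne L2: taken
$t6=M[104]=21
$t6=21|10=31
$t6=M[104]=21
$t6=21-18=3
$t6=M[104]=21
$t6=21-2=19
$t0=104+4=108
$t5=3+1=4
cmp $t5, 6  (cmp 4,6)
bne L2: taken
$t6=M[108]=5
$t6=5|10=15
$t6=M[108]=5
$t6=5-18=-13
$t6=M[108]=5
$t6=5-2=3
$t0=108+4=112
$t5=4+1=5
cmp $t5, 6  (cmp 5,6)
bne L2: taken
$t6=M[112]=6
$t6=6|10=14
$t6=M[112]=6
$t6=6-18=-12
$t6=M[112]=6
$t6=6-2=4
$t0=112+4=116
$t5=5+1=6
cmp $t5, 6  (cmp 6,6)
bne L2: not taken
sw $t6, (108) → M[108]=4
halt.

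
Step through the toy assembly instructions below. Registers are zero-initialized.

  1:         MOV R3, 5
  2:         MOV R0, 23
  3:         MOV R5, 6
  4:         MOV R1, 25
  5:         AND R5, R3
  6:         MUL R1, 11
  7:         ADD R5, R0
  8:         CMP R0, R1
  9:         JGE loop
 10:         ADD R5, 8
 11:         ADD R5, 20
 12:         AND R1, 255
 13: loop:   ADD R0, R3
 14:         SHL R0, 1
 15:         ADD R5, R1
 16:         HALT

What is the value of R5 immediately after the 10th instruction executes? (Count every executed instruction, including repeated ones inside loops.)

35

after MOV R3, 5: R3=5
after MOV R0, 23: R0=23
after MOV R5, 6: R5=6
after MOV R1, 25: R1=25
after AND R5, R3: R5=6&5=4
after MUL R1, 11: R1=25*11=275
after ADD R5, R0: R5=4+23=27
CMP R0, R1  (cmp 23,275)
JGE loop: not taken
after ADD R5, 8: R5=27+8=35
After step 10: R5 = 35.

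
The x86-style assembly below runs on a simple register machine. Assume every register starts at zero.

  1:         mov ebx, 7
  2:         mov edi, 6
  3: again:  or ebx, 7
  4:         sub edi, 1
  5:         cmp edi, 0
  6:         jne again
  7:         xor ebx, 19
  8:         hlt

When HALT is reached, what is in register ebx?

ebx=7
edi=6
ebx=7|7=7
edi=6-1=5
cmp edi, 0  (cmp 5,0)
jne again: taken
ebx=7|7=7
edi=5-1=4
cmp edi, 0  (cmp 4,0)
jne again: taken
ebx=7|7=7
edi=4-1=3
cmp edi, 0  (cmp 3,0)
jne again: taken
ebx=7|7=7
edi=3-1=2
cmp edi, 0  (cmp 2,0)
jne again: taken
ebx=7|7=7
edi=2-1=1
cmp edi, 0  (cmp 1,0)
jne again: taken
ebx=7|7=7
edi=1-1=0
cmp edi, 0  (cmp 0,0)
jne again: not taken
ebx=7^19=20
halt.

20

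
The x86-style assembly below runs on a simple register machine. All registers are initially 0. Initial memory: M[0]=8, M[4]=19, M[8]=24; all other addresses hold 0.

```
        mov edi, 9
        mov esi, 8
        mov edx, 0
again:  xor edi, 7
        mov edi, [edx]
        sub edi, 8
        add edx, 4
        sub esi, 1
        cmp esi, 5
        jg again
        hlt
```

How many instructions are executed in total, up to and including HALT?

mov edi, 9 → edi=9
mov esi, 8 → esi=8
mov edx, 0 → edx=0
xor edi, 7 → edi=9^7=14
mov edi, [edx] → edi=M[0]=8
sub edi, 8 → edi=8-8=0
add edx, 4 → edx=0+4=4
sub esi, 1 → esi=8-1=7
cmp esi, 5  (cmp 7,5)
jg again: taken
xor edi, 7 → edi=0^7=7
mov edi, [edx] → edi=M[4]=19
sub edi, 8 → edi=19-8=11
add edx, 4 → edx=4+4=8
sub esi, 1 → esi=7-1=6
cmp esi, 5  (cmp 6,5)
jg again: taken
xor edi, 7 → edi=11^7=12
mov edi, [edx] → edi=M[8]=24
sub edi, 8 → edi=24-8=16
add edx, 4 → edx=8+4=12
sub esi, 1 → esi=6-1=5
cmp esi, 5  (cmp 5,5)
jg again: not taken
halt.
Total executed instructions: 25.

25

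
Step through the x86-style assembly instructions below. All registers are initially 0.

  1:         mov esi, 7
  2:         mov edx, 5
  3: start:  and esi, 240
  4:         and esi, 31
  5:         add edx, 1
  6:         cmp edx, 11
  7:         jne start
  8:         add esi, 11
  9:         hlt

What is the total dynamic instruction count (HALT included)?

mov esi, 7 → esi=7
mov edx, 5 → edx=5
and esi, 240 → esi=7&240=0
and esi, 31 → esi=0&31=0
add edx, 1 → edx=5+1=6
cmp edx, 11  (cmp 6,11)
jne start: taken
and esi, 240 → esi=0&240=0
and esi, 31 → esi=0&31=0
add edx, 1 → edx=6+1=7
cmp edx, 11  (cmp 7,11)
jne start: taken
and esi, 240 → esi=0&240=0
and esi, 31 → esi=0&31=0
add edx, 1 → edx=7+1=8
cmp edx, 11  (cmp 8,11)
jne start: taken
and esi, 240 → esi=0&240=0
and esi, 31 → esi=0&31=0
add edx, 1 → edx=8+1=9
cmp edx, 11  (cmp 9,11)
jne start: taken
and esi, 240 → esi=0&240=0
and esi, 31 → esi=0&31=0
add edx, 1 → edx=9+1=10
cmp edx, 11  (cmp 10,11)
jne start: taken
and esi, 240 → esi=0&240=0
and esi, 31 → esi=0&31=0
add edx, 1 → edx=10+1=11
cmp edx, 11  (cmp 11,11)
jne start: not taken
add esi, 11 → esi=0+11=11
halt.
Total executed instructions: 34.

34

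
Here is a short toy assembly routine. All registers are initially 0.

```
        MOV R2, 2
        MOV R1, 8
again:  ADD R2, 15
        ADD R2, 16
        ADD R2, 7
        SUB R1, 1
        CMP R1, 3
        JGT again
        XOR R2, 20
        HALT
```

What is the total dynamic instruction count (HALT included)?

MOV R2, 2 → R2=2
MOV R1, 8 → R1=8
ADD R2, 15 → R2=2+15=17
ADD R2, 16 → R2=17+16=33
ADD R2, 7 → R2=33+7=40
SUB R1, 1 → R1=8-1=7
CMP R1, 3  (cmp 7,3)
JGT again: taken
ADD R2, 15 → R2=40+15=55
ADD R2, 16 → R2=55+16=71
ADD R2, 7 → R2=71+7=78
SUB R1, 1 → R1=7-1=6
CMP R1, 3  (cmp 6,3)
JGT again: taken
ADD R2, 15 → R2=78+15=93
ADD R2, 16 → R2=93+16=109
ADD R2, 7 → R2=109+7=116
SUB R1, 1 → R1=6-1=5
CMP R1, 3  (cmp 5,3)
JGT again: taken
ADD R2, 15 → R2=116+15=131
ADD R2, 16 → R2=131+16=147
ADD R2, 7 → R2=147+7=154
SUB R1, 1 → R1=5-1=4
CMP R1, 3  (cmp 4,3)
JGT again: taken
ADD R2, 15 → R2=154+15=169
ADD R2, 16 → R2=169+16=185
ADD R2, 7 → R2=185+7=192
SUB R1, 1 → R1=4-1=3
CMP R1, 3  (cmp 3,3)
JGT again: not taken
XOR R2, 20 → R2=192^20=212
halt.
Total executed instructions: 34.

34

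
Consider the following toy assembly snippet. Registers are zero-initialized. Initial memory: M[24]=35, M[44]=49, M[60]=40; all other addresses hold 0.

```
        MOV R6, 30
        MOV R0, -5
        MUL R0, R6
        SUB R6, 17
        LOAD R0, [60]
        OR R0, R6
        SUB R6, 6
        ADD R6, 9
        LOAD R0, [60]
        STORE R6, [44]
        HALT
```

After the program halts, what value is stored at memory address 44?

MOV R6, 30 → R6=30
MOV R0, -5 → R0=-5
MUL R0, R6 → R0=(-5)*30=-150
SUB R6, 17 → R6=30-17=13
LOAD R0, [60] → R0=M[60]=40
OR R0, R6 → R0=40|13=45
SUB R6, 6 → R6=13-6=7
ADD R6, 9 → R6=7+9=16
LOAD R0, [60] → R0=M[60]=40
STORE R6, [44] → M[44]=16
halt.

16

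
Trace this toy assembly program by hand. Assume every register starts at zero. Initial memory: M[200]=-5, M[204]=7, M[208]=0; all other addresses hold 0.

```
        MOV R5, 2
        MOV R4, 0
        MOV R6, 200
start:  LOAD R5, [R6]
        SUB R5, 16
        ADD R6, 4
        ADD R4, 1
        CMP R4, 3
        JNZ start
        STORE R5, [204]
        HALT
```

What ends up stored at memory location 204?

after MOV R5, 2: R5=2
after MOV R4, 0: R4=0
after MOV R6, 200: R6=200
after LOAD R5, [R6]: R5=M[200]=-5
after SUB R5, 16: R5=(-5)-16=-21
after ADD R6, 4: R6=200+4=204
after ADD R4, 1: R4=0+1=1
CMP R4, 3  (cmp 1,3)
JNZ start: taken
after LOAD R5, [R6]: R5=M[204]=7
after SUB R5, 16: R5=7-16=-9
after ADD R6, 4: R6=204+4=208
after ADD R4, 1: R4=1+1=2
CMP R4, 3  (cmp 2,3)
JNZ start: taken
after LOAD R5, [R6]: R5=M[208]=0
after SUB R5, 16: R5=0-16=-16
after ADD R6, 4: R6=208+4=212
after ADD R4, 1: R4=2+1=3
CMP R4, 3  (cmp 3,3)
JNZ start: not taken
STORE R5, [204] → M[204]=-16
halt.

-16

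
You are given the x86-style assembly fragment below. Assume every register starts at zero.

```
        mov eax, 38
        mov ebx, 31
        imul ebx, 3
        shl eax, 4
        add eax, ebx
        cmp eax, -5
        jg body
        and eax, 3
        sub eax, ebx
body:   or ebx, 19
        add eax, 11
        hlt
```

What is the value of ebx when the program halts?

eax=38
ebx=31
ebx=31*3=93
eax=38<<4=608
eax=608+93=701
cmp eax, -5  (cmp 701,-5)
jg body: taken
ebx=93|19=95
eax=701+11=712
halt.

95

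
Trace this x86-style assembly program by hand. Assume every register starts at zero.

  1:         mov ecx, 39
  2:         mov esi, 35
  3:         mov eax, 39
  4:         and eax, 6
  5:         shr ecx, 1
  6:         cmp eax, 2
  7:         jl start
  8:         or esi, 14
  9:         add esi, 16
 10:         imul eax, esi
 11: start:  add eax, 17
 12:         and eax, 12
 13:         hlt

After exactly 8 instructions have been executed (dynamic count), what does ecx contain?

after mov ecx, 39: ecx=39
after mov esi, 35: esi=35
after mov eax, 39: eax=39
after and eax, 6: eax=39&6=6
after shr ecx, 1: ecx=39>>1=19
cmp eax, 2  (cmp 6,2)
jl start: not taken
after or esi, 14: esi=35|14=47
After step 8: ecx = 19.

19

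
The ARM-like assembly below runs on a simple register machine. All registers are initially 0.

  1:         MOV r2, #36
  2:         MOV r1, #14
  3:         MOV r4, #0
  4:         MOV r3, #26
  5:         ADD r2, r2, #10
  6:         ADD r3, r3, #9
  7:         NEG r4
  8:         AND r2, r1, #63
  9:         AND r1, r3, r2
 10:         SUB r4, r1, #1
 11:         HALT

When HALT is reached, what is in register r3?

35

r2=36
r1=14
r4=0
r3=26
r2=36+10=46
r3=26+9=35
r4=-(0)=0
r2=14&63=14
r1=35&14=2
r4=2-1=1
halt.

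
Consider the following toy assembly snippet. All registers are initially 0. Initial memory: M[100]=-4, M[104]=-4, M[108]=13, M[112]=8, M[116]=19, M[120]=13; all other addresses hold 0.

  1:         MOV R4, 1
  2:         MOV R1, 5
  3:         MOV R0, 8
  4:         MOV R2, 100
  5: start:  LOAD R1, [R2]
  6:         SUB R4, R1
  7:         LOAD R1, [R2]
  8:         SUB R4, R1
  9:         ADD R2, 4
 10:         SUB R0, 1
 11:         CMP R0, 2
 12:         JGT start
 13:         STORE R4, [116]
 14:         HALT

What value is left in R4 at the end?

R4=1
R1=5
R0=8
R2=100
R1=M[100]=-4
R4=1-(-4)=5
R1=M[100]=-4
R4=5-(-4)=9
R2=100+4=104
R0=8-1=7
CMP R0, 2  (cmp 7,2)
JGT start: taken
R1=M[104]=-4
R4=9-(-4)=13
R1=M[104]=-4
R4=13-(-4)=17
R2=104+4=108
R0=7-1=6
CMP R0, 2  (cmp 6,2)
JGT start: taken
R1=M[108]=13
R4=17-13=4
R1=M[108]=13
R4=4-13=-9
R2=108+4=112
R0=6-1=5
CMP R0, 2  (cmp 5,2)
JGT start: taken
R1=M[112]=8
R4=(-9)-8=-17
R1=M[112]=8
R4=(-17)-8=-25
R2=112+4=116
R0=5-1=4
CMP R0, 2  (cmp 4,2)
JGT start: taken
R1=M[116]=19
R4=(-25)-19=-44
R1=M[116]=19
R4=(-44)-19=-63
R2=116+4=120
R0=4-1=3
CMP R0, 2  (cmp 3,2)
JGT start: taken
R1=M[120]=13
R4=(-63)-13=-76
R1=M[120]=13
R4=(-76)-13=-89
R2=120+4=124
R0=3-1=2
CMP R0, 2  (cmp 2,2)
JGT start: not taken
STORE R4, [116] → M[116]=-89
halt.

-89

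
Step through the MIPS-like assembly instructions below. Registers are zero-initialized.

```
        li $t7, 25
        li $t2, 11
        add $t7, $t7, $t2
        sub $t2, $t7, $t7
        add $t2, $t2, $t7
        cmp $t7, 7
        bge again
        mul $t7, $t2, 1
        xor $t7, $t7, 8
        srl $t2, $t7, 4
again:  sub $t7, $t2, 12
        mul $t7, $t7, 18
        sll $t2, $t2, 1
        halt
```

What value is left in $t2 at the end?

72

$t7=25
$t2=11
$t7=25+11=36
$t2=36-36=0
$t2=0+36=36
cmp $t7, 7  (cmp 36,7)
bge again: taken
$t7=36-12=24
$t7=24*18=432
$t2=36<<1=72
halt.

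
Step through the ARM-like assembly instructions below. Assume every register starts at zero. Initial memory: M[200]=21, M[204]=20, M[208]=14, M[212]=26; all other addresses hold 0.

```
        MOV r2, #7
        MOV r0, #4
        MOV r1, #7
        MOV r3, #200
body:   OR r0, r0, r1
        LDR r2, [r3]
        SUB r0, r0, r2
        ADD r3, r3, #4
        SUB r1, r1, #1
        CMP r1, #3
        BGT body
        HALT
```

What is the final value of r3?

216

MOV r2, #7 → r2=7
MOV r0, #4 → r0=4
MOV r1, #7 → r1=7
MOV r3, #200 → r3=200
OR r0, r0, r1 → r0=4|7=7
LDR r2, [r3] → r2=M[200]=21
SUB r0, r0, r2 → r0=7-21=-14
ADD r3, r3, #4 → r3=200+4=204
SUB r1, r1, #1 → r1=7-1=6
CMP r1, #3  (cmp 6,3)
BGT body: taken
OR r0, r0, r1 → r0=(-14)|6=-10
LDR r2, [r3] → r2=M[204]=20
SUB r0, r0, r2 → r0=(-10)-20=-30
ADD r3, r3, #4 → r3=204+4=208
SUB r1, r1, #1 → r1=6-1=5
CMP r1, #3  (cmp 5,3)
BGT body: taken
OR r0, r0, r1 → r0=(-30)|5=-25
LDR r2, [r3] → r2=M[208]=14
SUB r0, r0, r2 → r0=(-25)-14=-39
ADD r3, r3, #4 → r3=208+4=212
SUB r1, r1, #1 → r1=5-1=4
CMP r1, #3  (cmp 4,3)
BGT body: taken
OR r0, r0, r1 → r0=(-39)|4=-35
LDR r2, [r3] → r2=M[212]=26
SUB r0, r0, r2 → r0=(-35)-26=-61
ADD r3, r3, #4 → r3=212+4=216
SUB r1, r1, #1 → r1=4-1=3
CMP r1, #3  (cmp 3,3)
BGT body: not taken
halt.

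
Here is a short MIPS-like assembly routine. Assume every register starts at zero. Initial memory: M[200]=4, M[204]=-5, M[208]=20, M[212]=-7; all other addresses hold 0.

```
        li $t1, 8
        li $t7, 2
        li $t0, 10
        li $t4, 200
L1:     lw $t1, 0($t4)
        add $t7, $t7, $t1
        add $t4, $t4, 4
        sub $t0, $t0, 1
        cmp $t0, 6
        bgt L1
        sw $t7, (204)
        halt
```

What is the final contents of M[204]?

14

li $t1, 8 → $t1=8
li $t7, 2 → $t7=2
li $t0, 10 → $t0=10
li $t4, 200 → $t4=200
lw $t1, 0($t4) → $t1=M[200]=4
add $t7, $t7, $t1 → $t7=2+4=6
add $t4, $t4, 4 → $t4=200+4=204
sub $t0, $t0, 1 → $t0=10-1=9
cmp $t0, 6  (cmp 9,6)
bgt L1: taken
lw $t1, 0($t4) → $t1=M[204]=-5
add $t7, $t7, $t1 → $t7=6+(-5)=1
add $t4, $t4, 4 → $t4=204+4=208
sub $t0, $t0, 1 → $t0=9-1=8
cmp $t0, 6  (cmp 8,6)
bgt L1: taken
lw $t1, 0($t4) → $t1=M[208]=20
add $t7, $t7, $t1 → $t7=1+20=21
add $t4, $t4, 4 → $t4=208+4=212
sub $t0, $t0, 1 → $t0=8-1=7
cmp $t0, 6  (cmp 7,6)
bgt L1: taken
lw $t1, 0($t4) → $t1=M[212]=-7
add $t7, $t7, $t1 → $t7=21+(-7)=14
add $t4, $t4, 4 → $t4=212+4=216
sub $t0, $t0, 1 → $t0=7-1=6
cmp $t0, 6  (cmp 6,6)
bgt L1: not taken
sw $t7, (204) → M[204]=14
halt.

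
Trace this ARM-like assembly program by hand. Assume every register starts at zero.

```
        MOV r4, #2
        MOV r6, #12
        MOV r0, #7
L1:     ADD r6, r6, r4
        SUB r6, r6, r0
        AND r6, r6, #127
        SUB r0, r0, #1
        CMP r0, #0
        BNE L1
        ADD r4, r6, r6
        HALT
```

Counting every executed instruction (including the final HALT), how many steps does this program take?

r4=2
r6=12
r0=7
r6=12+2=14
r6=14-7=7
r6=7&127=7
r0=7-1=6
CMP r0, #0  (cmp 6,0)
BNE L1: taken
r6=7+2=9
r6=9-6=3
r6=3&127=3
r0=6-1=5
CMP r0, #0  (cmp 5,0)
BNE L1: taken
r6=3+2=5
r6=5-5=0
r6=0&127=0
r0=5-1=4
CMP r0, #0  (cmp 4,0)
BNE L1: taken
r6=0+2=2
r6=2-4=-2
r6=(-2)&127=126
r0=4-1=3
CMP r0, #0  (cmp 3,0)
BNE L1: taken
r6=126+2=128
r6=128-3=125
r6=125&127=125
r0=3-1=2
CMP r0, #0  (cmp 2,0)
BNE L1: taken
r6=125+2=127
r6=127-2=125
r6=125&127=125
r0=2-1=1
CMP r0, #0  (cmp 1,0)
BNE L1: taken
r6=125+2=127
r6=127-1=126
r6=126&127=126
r0=1-1=0
CMP r0, #0  (cmp 0,0)
BNE L1: not taken
r4=126+126=252
halt.
Total executed instructions: 47.

47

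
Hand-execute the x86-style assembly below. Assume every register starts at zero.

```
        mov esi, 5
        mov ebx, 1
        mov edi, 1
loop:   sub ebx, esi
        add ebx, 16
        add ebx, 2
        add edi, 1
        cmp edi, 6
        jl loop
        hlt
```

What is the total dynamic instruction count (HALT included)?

34

esi=5
ebx=1
edi=1
ebx=1-5=-4
ebx=(-4)+16=12
ebx=12+2=14
edi=1+1=2
cmp edi, 6  (cmp 2,6)
jl loop: taken
ebx=14-5=9
ebx=9+16=25
ebx=25+2=27
edi=2+1=3
cmp edi, 6  (cmp 3,6)
jl loop: taken
ebx=27-5=22
ebx=22+16=38
ebx=38+2=40
edi=3+1=4
cmp edi, 6  (cmp 4,6)
jl loop: taken
ebx=40-5=35
ebx=35+16=51
ebx=51+2=53
edi=4+1=5
cmp edi, 6  (cmp 5,6)
jl loop: taken
ebx=53-5=48
ebx=48+16=64
ebx=64+2=66
edi=5+1=6
cmp edi, 6  (cmp 6,6)
jl loop: not taken
halt.
Total executed instructions: 34.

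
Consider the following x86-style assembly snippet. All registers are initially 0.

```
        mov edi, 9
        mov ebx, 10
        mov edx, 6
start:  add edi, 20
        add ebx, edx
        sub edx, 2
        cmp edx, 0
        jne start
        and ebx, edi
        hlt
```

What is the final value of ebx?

edi=9
ebx=10
edx=6
edi=9+20=29
ebx=10+6=16
edx=6-2=4
cmp edx, 0  (cmp 4,0)
jne start: taken
edi=29+20=49
ebx=16+4=20
edx=4-2=2
cmp edx, 0  (cmp 2,0)
jne start: taken
edi=49+20=69
ebx=20+2=22
edx=2-2=0
cmp edx, 0  (cmp 0,0)
jne start: not taken
ebx=22&69=4
halt.

4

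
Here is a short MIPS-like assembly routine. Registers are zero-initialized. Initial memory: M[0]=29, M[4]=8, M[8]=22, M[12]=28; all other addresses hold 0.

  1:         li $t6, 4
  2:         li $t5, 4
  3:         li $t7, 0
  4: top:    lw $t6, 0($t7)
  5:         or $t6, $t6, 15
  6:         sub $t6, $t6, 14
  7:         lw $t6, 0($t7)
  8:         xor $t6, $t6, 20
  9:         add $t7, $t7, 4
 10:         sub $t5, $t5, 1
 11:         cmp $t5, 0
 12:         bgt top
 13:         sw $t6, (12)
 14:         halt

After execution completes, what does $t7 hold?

16

after li $t6, 4: $t6=4
after li $t5, 4: $t5=4
after li $t7, 0: $t7=0
after lw $t6, 0($t7): $t6=M[0]=29
after or $t6, $t6, 15: $t6=29|15=31
after sub $t6, $t6, 14: $t6=31-14=17
after lw $t6, 0($t7): $t6=M[0]=29
after xor $t6, $t6, 20: $t6=29^20=9
after add $t7, $t7, 4: $t7=0+4=4
after sub $t5, $t5, 1: $t5=4-1=3
cmp $t5, 0  (cmp 3,0)
bgt top: taken
after lw $t6, 0($t7): $t6=M[4]=8
after or $t6, $t6, 15: $t6=8|15=15
after sub $t6, $t6, 14: $t6=15-14=1
after lw $t6, 0($t7): $t6=M[4]=8
after xor $t6, $t6, 20: $t6=8^20=28
after add $t7, $t7, 4: $t7=4+4=8
after sub $t5, $t5, 1: $t5=3-1=2
cmp $t5, 0  (cmp 2,0)
bgt top: taken
after lw $t6, 0($t7): $t6=M[8]=22
after or $t6, $t6, 15: $t6=22|15=31
after sub $t6, $t6, 14: $t6=31-14=17
after lw $t6, 0($t7): $t6=M[8]=22
after xor $t6, $t6, 20: $t6=22^20=2
after add $t7, $t7, 4: $t7=8+4=12
after sub $t5, $t5, 1: $t5=2-1=1
cmp $t5, 0  (cmp 1,0)
bgt top: taken
after lw $t6, 0($t7): $t6=M[12]=28
after or $t6, $t6, 15: $t6=28|15=31
after sub $t6, $t6, 14: $t6=31-14=17
after lw $t6, 0($t7): $t6=M[12]=28
after xor $t6, $t6, 20: $t6=28^20=8
after add $t7, $t7, 4: $t7=12+4=16
after sub $t5, $t5, 1: $t5=1-1=0
cmp $t5, 0  (cmp 0,0)
bgt top: not taken
sw $t6, (12) → M[12]=8
halt.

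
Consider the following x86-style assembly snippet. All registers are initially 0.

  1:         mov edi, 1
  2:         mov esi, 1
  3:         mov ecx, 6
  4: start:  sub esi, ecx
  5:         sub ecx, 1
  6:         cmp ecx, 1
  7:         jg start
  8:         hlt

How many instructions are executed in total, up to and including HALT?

edi=1
esi=1
ecx=6
esi=1-6=-5
ecx=6-1=5
cmp ecx, 1  (cmp 5,1)
jg start: taken
esi=(-5)-5=-10
ecx=5-1=4
cmp ecx, 1  (cmp 4,1)
jg start: taken
esi=(-10)-4=-14
ecx=4-1=3
cmp ecx, 1  (cmp 3,1)
jg start: taken
esi=(-14)-3=-17
ecx=3-1=2
cmp ecx, 1  (cmp 2,1)
jg start: taken
esi=(-17)-2=-19
ecx=2-1=1
cmp ecx, 1  (cmp 1,1)
jg start: not taken
halt.
Total executed instructions: 24.

24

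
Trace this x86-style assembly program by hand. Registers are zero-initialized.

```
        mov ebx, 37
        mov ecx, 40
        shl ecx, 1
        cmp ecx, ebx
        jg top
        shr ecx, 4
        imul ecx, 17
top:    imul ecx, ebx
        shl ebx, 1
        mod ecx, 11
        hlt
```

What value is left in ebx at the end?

74

ebx=37
ecx=40
ecx=40<<1=80
cmp ecx, ebx  (cmp 80,37)
jg top: taken
ecx=80*37=2960
ebx=37<<1=74
ecx=2960%11=1
halt.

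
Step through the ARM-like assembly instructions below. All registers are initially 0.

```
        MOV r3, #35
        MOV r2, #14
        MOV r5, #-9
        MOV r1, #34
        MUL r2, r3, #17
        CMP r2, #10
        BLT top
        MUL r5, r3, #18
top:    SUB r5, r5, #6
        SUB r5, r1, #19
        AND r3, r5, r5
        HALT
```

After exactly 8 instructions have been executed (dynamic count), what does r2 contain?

595

r3=35
r2=14
r5=-9
r1=34
r2=35*17=595
CMP r2, #10  (cmp 595,10)
BLT top: not taken
r5=35*18=630
After step 8: r2 = 595.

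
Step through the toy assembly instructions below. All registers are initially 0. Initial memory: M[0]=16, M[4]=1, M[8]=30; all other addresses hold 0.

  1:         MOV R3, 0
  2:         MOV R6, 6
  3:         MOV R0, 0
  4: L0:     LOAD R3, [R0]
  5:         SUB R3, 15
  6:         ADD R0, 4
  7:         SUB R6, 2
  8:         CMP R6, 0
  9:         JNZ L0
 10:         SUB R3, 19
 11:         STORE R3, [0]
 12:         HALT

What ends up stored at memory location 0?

-4

after MOV R3, 0: R3=0
after MOV R6, 6: R6=6
after MOV R0, 0: R0=0
after LOAD R3, [R0]: R3=M[0]=16
after SUB R3, 15: R3=16-15=1
after ADD R0, 4: R0=0+4=4
after SUB R6, 2: R6=6-2=4
CMP R6, 0  (cmp 4,0)
JNZ L0: taken
after LOAD R3, [R0]: R3=M[4]=1
after SUB R3, 15: R3=1-15=-14
after ADD R0, 4: R0=4+4=8
after SUB R6, 2: R6=4-2=2
CMP R6, 0  (cmp 2,0)
JNZ L0: taken
after LOAD R3, [R0]: R3=M[8]=30
after SUB R3, 15: R3=30-15=15
after ADD R0, 4: R0=8+4=12
after SUB R6, 2: R6=2-2=0
CMP R6, 0  (cmp 0,0)
JNZ L0: not taken
after SUB R3, 19: R3=15-19=-4
STORE R3, [0] → M[0]=-4
halt.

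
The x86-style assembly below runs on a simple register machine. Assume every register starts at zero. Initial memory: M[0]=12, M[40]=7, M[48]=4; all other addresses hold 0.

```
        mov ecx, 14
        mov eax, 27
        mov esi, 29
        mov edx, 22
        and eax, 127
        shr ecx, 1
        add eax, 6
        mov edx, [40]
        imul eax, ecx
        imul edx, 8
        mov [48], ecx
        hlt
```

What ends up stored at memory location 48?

7

ecx=14
eax=27
esi=29
edx=22
eax=27&127=27
ecx=14>>1=7
eax=27+6=33
edx=M[40]=7
eax=33*7=231
edx=7*8=56
mov [48], ecx → M[48]=7
halt.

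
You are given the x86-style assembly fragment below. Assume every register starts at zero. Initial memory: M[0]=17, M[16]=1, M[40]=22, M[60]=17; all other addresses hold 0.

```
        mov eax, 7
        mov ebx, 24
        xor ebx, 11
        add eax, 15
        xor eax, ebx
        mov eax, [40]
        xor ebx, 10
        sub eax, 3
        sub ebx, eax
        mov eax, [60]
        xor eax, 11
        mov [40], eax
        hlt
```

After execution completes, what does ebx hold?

eax=7
ebx=24
ebx=24^11=19
eax=7+15=22
eax=22^19=5
eax=M[40]=22
ebx=19^10=25
eax=22-3=19
ebx=25-19=6
eax=M[60]=17
eax=17^11=26
mov [40], eax → M[40]=26
halt.

6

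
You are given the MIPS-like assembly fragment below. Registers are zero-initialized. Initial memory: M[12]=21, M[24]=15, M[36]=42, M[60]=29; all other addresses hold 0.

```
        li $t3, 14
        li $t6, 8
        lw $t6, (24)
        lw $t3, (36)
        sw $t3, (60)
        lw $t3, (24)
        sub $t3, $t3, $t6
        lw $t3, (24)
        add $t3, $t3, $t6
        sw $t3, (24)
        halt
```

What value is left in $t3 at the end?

after li $t3, 14: $t3=14
after li $t6, 8: $t6=8
after lw $t6, (24): $t6=M[24]=15
after lw $t3, (36): $t3=M[36]=42
sw $t3, (60) → M[60]=42
after lw $t3, (24): $t3=M[24]=15
after sub $t3, $t3, $t6: $t3=15-15=0
after lw $t3, (24): $t3=M[24]=15
after add $t3, $t3, $t6: $t3=15+15=30
sw $t3, (24) → M[24]=30
halt.

30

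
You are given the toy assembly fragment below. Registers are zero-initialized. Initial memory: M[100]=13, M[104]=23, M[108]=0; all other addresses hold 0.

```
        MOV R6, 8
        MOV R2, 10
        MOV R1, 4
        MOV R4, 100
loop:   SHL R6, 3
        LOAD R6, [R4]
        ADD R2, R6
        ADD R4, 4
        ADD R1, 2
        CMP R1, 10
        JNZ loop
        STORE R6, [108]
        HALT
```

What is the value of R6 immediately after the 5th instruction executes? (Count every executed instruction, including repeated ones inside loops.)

R6=8
R2=10
R1=4
R4=100
R6=8<<3=64
After step 5: R6 = 64.

64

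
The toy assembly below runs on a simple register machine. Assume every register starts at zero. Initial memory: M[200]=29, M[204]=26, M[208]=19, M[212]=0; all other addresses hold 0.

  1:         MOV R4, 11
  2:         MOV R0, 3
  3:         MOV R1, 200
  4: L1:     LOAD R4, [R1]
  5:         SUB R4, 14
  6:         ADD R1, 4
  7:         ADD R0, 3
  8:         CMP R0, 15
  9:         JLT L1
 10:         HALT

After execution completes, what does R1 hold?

after MOV R4, 11: R4=11
after MOV R0, 3: R0=3
after MOV R1, 200: R1=200
after LOAD R4, [R1]: R4=M[200]=29
after SUB R4, 14: R4=29-14=15
after ADD R1, 4: R1=200+4=204
after ADD R0, 3: R0=3+3=6
CMP R0, 15  (cmp 6,15)
JLT L1: taken
after LOAD R4, [R1]: R4=M[204]=26
after SUB R4, 14: R4=26-14=12
after ADD R1, 4: R1=204+4=208
after ADD R0, 3: R0=6+3=9
CMP R0, 15  (cmp 9,15)
JLT L1: taken
after LOAD R4, [R1]: R4=M[208]=19
after SUB R4, 14: R4=19-14=5
after ADD R1, 4: R1=208+4=212
after ADD R0, 3: R0=9+3=12
CMP R0, 15  (cmp 12,15)
JLT L1: taken
after LOAD R4, [R1]: R4=M[212]=0
after SUB R4, 14: R4=0-14=-14
after ADD R1, 4: R1=212+4=216
after ADD R0, 3: R0=12+3=15
CMP R0, 15  (cmp 15,15)
JLT L1: not taken
halt.

216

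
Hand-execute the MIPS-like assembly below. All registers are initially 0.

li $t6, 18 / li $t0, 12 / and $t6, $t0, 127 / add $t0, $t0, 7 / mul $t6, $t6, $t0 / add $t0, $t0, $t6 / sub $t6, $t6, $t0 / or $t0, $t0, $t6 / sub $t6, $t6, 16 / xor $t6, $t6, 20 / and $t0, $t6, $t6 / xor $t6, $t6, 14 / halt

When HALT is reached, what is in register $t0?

-55

li $t6, 18 → $t6=18
li $t0, 12 → $t0=12
and $t6, $t0, 127 → $t6=12&127=12
add $t0, $t0, 7 → $t0=12+7=19
mul $t6, $t6, $t0 → $t6=12*19=228
add $t0, $t0, $t6 → $t0=19+228=247
sub $t6, $t6, $t0 → $t6=228-247=-19
or $t0, $t0, $t6 → $t0=247|(-19)=-1
sub $t6, $t6, 16 → $t6=(-19)-16=-35
xor $t6, $t6, 20 → $t6=(-35)^20=-55
and $t0, $t6, $t6 → $t0=(-55)&(-55)=-55
xor $t6, $t6, 14 → $t6=(-55)^14=-57
halt.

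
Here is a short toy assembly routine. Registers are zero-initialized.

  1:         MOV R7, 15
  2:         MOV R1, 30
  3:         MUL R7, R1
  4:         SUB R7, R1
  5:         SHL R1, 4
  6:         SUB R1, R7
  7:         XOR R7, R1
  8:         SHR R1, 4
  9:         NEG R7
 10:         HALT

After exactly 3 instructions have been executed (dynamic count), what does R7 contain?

450

MOV R7, 15 → R7=15
MOV R1, 30 → R1=30
MUL R7, R1 → R7=15*30=450
After step 3: R7 = 450.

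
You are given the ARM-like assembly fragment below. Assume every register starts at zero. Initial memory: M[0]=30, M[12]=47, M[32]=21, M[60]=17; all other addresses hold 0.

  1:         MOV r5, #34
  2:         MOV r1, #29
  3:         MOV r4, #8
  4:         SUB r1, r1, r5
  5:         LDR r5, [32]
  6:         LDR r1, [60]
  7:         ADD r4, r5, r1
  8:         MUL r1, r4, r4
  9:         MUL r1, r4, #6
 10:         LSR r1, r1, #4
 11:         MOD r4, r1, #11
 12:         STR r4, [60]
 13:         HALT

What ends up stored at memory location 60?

3

MOV r5, #34 → r5=34
MOV r1, #29 → r1=29
MOV r4, #8 → r4=8
SUB r1, r1, r5 → r1=29-34=-5
LDR r5, [32] → r5=M[32]=21
LDR r1, [60] → r1=M[60]=17
ADD r4, r5, r1 → r4=21+17=38
MUL r1, r4, r4 → r1=38*38=1444
MUL r1, r4, #6 → r1=38*6=228
LSR r1, r1, #4 → r1=228>>4=14
MOD r4, r1, #11 → r4=14%11=3
STR r4, [60] → M[60]=3
halt.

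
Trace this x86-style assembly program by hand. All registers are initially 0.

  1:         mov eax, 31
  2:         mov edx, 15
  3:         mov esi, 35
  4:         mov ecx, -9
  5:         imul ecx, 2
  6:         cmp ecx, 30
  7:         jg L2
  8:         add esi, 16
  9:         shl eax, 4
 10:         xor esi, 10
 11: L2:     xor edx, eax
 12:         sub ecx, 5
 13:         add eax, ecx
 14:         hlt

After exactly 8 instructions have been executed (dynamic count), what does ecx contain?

mov eax, 31 → eax=31
mov edx, 15 → edx=15
mov esi, 35 → esi=35
mov ecx, -9 → ecx=-9
imul ecx, 2 → ecx=(-9)*2=-18
cmp ecx, 30  (cmp -18,30)
jg L2: not taken
add esi, 16 → esi=35+16=51
After step 8: ecx = -18.

-18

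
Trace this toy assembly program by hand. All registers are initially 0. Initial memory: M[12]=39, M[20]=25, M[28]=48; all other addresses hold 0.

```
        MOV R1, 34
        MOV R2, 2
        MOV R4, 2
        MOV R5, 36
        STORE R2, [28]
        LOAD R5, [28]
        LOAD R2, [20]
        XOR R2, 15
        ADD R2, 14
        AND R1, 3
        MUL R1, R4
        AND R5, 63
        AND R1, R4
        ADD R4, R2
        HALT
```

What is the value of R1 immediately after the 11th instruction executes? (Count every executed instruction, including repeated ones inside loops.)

4

R1=34
R2=2
R4=2
R5=36
STORE R2, [28] → M[28]=2
R5=M[28]=2
R2=M[20]=25
R2=25^15=22
R2=22+14=36
R1=34&3=2
R1=2*2=4
After step 11: R1 = 4.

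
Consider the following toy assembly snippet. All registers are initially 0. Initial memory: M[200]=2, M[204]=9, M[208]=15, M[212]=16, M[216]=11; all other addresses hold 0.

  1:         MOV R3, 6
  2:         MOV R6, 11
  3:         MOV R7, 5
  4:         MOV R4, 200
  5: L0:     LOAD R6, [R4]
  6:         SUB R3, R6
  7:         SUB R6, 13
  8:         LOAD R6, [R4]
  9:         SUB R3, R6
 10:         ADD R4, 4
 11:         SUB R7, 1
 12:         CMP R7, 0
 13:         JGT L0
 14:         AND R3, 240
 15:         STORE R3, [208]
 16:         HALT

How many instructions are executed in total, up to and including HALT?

MOV R3, 6 → R3=6
MOV R6, 11 → R6=11
MOV R7, 5 → R7=5
MOV R4, 200 → R4=200
LOAD R6, [R4] → R6=M[200]=2
SUB R3, R6 → R3=6-2=4
SUB R6, 13 → R6=2-13=-11
LOAD R6, [R4] → R6=M[200]=2
SUB R3, R6 → R3=4-2=2
ADD R4, 4 → R4=200+4=204
SUB R7, 1 → R7=5-1=4
CMP R7, 0  (cmp 4,0)
JGT L0: taken
LOAD R6, [R4] → R6=M[204]=9
SUB R3, R6 → R3=2-9=-7
SUB R6, 13 → R6=9-13=-4
LOAD R6, [R4] → R6=M[204]=9
SUB R3, R6 → R3=(-7)-9=-16
ADD R4, 4 → R4=204+4=208
SUB R7, 1 → R7=4-1=3
CMP R7, 0  (cmp 3,0)
JGT L0: taken
LOAD R6, [R4] → R6=M[208]=15
SUB R3, R6 → R3=(-16)-15=-31
SUB R6, 13 → R6=15-13=2
LOAD R6, [R4] → R6=M[208]=15
SUB R3, R6 → R3=(-31)-15=-46
ADD R4, 4 → R4=208+4=212
SUB R7, 1 → R7=3-1=2
CMP R7, 0  (cmp 2,0)
JGT L0: taken
LOAD R6, [R4] → R6=M[212]=16
SUB R3, R6 → R3=(-46)-16=-62
SUB R6, 13 → R6=16-13=3
LOAD R6, [R4] → R6=M[212]=16
SUB R3, R6 → R3=(-62)-16=-78
ADD R4, 4 → R4=212+4=216
SUB R7, 1 → R7=2-1=1
CMP R7, 0  (cmp 1,0)
JGT L0: taken
LOAD R6, [R4] → R6=M[216]=11
SUB R3, R6 → R3=(-78)-11=-89
SUB R6, 13 → R6=11-13=-2
LOAD R6, [R4] → R6=M[216]=11
SUB R3, R6 → R3=(-89)-11=-100
ADD R4, 4 → R4=216+4=220
SUB R7, 1 → R7=1-1=0
CMP R7, 0  (cmp 0,0)
JGT L0: not taken
AND R3, 240 → R3=(-100)&240=144
STORE R3, [208] → M[208]=144
halt.
Total executed instructions: 52.

52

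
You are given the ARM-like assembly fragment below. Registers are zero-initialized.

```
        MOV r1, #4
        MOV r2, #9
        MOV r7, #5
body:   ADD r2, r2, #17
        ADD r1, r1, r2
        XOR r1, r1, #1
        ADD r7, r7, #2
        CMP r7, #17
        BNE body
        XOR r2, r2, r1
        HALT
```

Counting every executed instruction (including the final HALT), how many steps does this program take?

41

r1=4
r2=9
r7=5
r2=9+17=26
r1=4+26=30
r1=30^1=31
r7=5+2=7
CMP r7, #17  (cmp 7,17)
BNE body: taken
r2=26+17=43
r1=31+43=74
r1=74^1=75
r7=7+2=9
CMP r7, #17  (cmp 9,17)
BNE body: taken
r2=43+17=60
r1=75+60=135
r1=135^1=134
r7=9+2=11
CMP r7, #17  (cmp 11,17)
BNE body: taken
r2=60+17=77
r1=134+77=211
r1=211^1=210
r7=11+2=13
CMP r7, #17  (cmp 13,17)
BNE body: taken
r2=77+17=94
r1=210+94=304
r1=304^1=305
r7=13+2=15
CMP r7, #17  (cmp 15,17)
BNE body: taken
r2=94+17=111
r1=305+111=416
r1=416^1=417
r7=15+2=17
CMP r7, #17  (cmp 17,17)
BNE body: not taken
r2=111^417=462
halt.
Total executed instructions: 41.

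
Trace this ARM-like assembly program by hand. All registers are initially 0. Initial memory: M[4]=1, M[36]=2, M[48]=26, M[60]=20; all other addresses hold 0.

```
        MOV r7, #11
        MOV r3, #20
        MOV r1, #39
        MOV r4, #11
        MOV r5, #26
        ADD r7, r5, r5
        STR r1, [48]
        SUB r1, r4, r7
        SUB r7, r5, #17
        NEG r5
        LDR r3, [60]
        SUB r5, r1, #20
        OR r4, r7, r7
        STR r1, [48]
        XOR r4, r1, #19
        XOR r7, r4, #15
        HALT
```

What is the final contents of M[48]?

r7=11
r3=20
r1=39
r4=11
r5=26
r7=26+26=52
STR r1, [48] → M[48]=39
r1=11-52=-41
r7=26-17=9
r5=-(26)=-26
r3=M[60]=20
r5=(-41)-20=-61
r4=9|9=9
STR r1, [48] → M[48]=-41
r4=(-41)^19=-60
r7=(-60)^15=-53
halt.

-41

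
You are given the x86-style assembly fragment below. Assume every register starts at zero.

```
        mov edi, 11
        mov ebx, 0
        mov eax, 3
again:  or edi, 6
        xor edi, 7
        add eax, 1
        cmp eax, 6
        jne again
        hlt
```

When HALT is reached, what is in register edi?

mov edi, 11 → edi=11
mov ebx, 0 → ebx=0
mov eax, 3 → eax=3
or edi, 6 → edi=11|6=15
xor edi, 7 → edi=15^7=8
add eax, 1 → eax=3+1=4
cmp eax, 6  (cmp 4,6)
jne again: taken
or edi, 6 → edi=8|6=14
xor edi, 7 → edi=14^7=9
add eax, 1 → eax=4+1=5
cmp eax, 6  (cmp 5,6)
jne again: taken
or edi, 6 → edi=9|6=15
xor edi, 7 → edi=15^7=8
add eax, 1 → eax=5+1=6
cmp eax, 6  (cmp 6,6)
jne again: not taken
halt.

8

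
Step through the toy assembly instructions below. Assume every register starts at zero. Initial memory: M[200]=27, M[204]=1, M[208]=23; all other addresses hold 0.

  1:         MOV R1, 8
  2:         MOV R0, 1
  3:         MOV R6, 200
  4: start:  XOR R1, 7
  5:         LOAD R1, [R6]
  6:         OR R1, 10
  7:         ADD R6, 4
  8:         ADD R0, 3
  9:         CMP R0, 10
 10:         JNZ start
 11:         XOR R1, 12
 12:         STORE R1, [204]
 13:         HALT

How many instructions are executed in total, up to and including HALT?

27

R1=8
R0=1
R6=200
R1=8^7=15
R1=M[200]=27
R1=27|10=27
R6=200+4=204
R0=1+3=4
CMP R0, 10  (cmp 4,10)
JNZ start: taken
R1=27^7=28
R1=M[204]=1
R1=1|10=11
R6=204+4=208
R0=4+3=7
CMP R0, 10  (cmp 7,10)
JNZ start: taken
R1=11^7=12
R1=M[208]=23
R1=23|10=31
R6=208+4=212
R0=7+3=10
CMP R0, 10  (cmp 10,10)
JNZ start: not taken
R1=31^12=19
STORE R1, [204] → M[204]=19
halt.
Total executed instructions: 27.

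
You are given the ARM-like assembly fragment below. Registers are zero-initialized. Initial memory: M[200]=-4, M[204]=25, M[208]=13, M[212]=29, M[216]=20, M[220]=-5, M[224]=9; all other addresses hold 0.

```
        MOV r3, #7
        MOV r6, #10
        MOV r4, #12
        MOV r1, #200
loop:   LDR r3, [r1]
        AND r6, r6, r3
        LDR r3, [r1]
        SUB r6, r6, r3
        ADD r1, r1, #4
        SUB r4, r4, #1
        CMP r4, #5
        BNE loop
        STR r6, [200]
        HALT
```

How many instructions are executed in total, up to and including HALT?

MOV r3, #7 → r3=7
MOV r6, #10 → r6=10
MOV r4, #12 → r4=12
MOV r1, #200 → r1=200
LDR r3, [r1] → r3=M[200]=-4
AND r6, r6, r3 → r6=10&(-4)=8
LDR r3, [r1] → r3=M[200]=-4
SUB r6, r6, r3 → r6=8-(-4)=12
ADD r1, r1, #4 → r1=200+4=204
SUB r4, r4, #1 → r4=12-1=11
CMP r4, #5  (cmp 11,5)
BNE loop: taken
LDR r3, [r1] → r3=M[204]=25
AND r6, r6, r3 → r6=12&25=8
LDR r3, [r1] → r3=M[204]=25
SUB r6, r6, r3 → r6=8-25=-17
ADD r1, r1, #4 → r1=204+4=208
SUB r4, r4, #1 → r4=11-1=10
CMP r4, #5  (cmp 10,5)
BNE loop: taken
LDR r3, [r1] → r3=M[208]=13
AND r6, r6, r3 → r6=(-17)&13=13
LDR r3, [r1] → r3=M[208]=13
SUB r6, r6, r3 → r6=13-13=0
ADD r1, r1, #4 → r1=208+4=212
SUB r4, r4, #1 → r4=10-1=9
CMP r4, #5  (cmp 9,5)
BNE loop: taken
LDR r3, [r1] → r3=M[212]=29
AND r6, r6, r3 → r6=0&29=0
LDR r3, [r1] → r3=M[212]=29
SUB r6, r6, r3 → r6=0-29=-29
ADD r1, r1, #4 → r1=212+4=216
SUB r4, r4, #1 → r4=9-1=8
CMP r4, #5  (cmp 8,5)
BNE loop: taken
LDR r3, [r1] → r3=M[216]=20
AND r6, r6, r3 → r6=(-29)&20=0
LDR r3, [r1] → r3=M[216]=20
SUB r6, r6, r3 → r6=0-20=-20
ADD r1, r1, #4 → r1=216+4=220
SUB r4, r4, #1 → r4=8-1=7
CMP r4, #5  (cmp 7,5)
BNE loop: taken
LDR r3, [r1] → r3=M[220]=-5
AND r6, r6, r3 → r6=(-20)&(-5)=-24
LDR r3, [r1] → r3=M[220]=-5
SUB r6, r6, r3 → r6=(-24)-(-5)=-19
ADD r1, r1, #4 → r1=220+4=224
SUB r4, r4, #1 → r4=7-1=6
CMP r4, #5  (cmp 6,5)
BNE loop: taken
LDR r3, [r1] → r3=M[224]=9
AND r6, r6, r3 → r6=(-19)&9=9
LDR r3, [r1] → r3=M[224]=9
SUB r6, r6, r3 → r6=9-9=0
ADD r1, r1, #4 → r1=224+4=228
SUB r4, r4, #1 → r4=6-1=5
CMP r4, #5  (cmp 5,5)
BNE loop: not taken
STR r6, [200] → M[200]=0
halt.
Total executed instructions: 62.

62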